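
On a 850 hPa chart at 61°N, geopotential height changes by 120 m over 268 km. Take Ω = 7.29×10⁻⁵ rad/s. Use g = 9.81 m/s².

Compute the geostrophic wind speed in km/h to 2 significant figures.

120 km/h

Coriolis parameter at 61°N:
f = 2Ω sin φ = 2 × 7.29×10⁻⁵ × sin 61° = 1.28×10⁻⁴ s⁻¹
Height gradient: |∂Z/∂n| = 120 m / 268000 m = 4.48×10⁻⁴
On a pressure surface, geostrophic balance gives V_g = (g/f)|∂Z/∂n|:
V_g = 9.81 × 4.48×10⁻⁴ / 1.28×10⁻⁴ = 34.4 m/s
Converting: 34.4 m/s × 3.6 = 120 km/h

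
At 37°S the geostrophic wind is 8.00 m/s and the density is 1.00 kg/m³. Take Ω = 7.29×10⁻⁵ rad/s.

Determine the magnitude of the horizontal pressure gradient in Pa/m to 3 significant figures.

7.02×10⁻⁴ Pa/m

Coriolis parameter at 37°S:
f = 2Ω sin φ = 2 × 7.29×10⁻⁵ × sin 37° = 8.77×10⁻⁵ s⁻¹
Geostrophic balance rearranged: |∂P/∂n| = f ρ V_g
|∂P/∂n| = 8.77×10⁻⁵ × 1.00 × 8.00 = 7.02×10⁻⁴ Pa/m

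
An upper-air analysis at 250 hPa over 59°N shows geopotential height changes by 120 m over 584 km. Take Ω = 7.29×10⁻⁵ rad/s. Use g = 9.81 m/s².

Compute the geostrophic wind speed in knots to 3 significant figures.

Coriolis parameter at 59°N:
f = 2Ω sin φ = 2 × 7.29×10⁻⁵ × sin 59° = 1.25×10⁻⁴ s⁻¹
Height gradient: |∂Z/∂n| = 120 m / 584000 m = 2.05×10⁻⁴
On a pressure surface, geostrophic balance gives V_g = (g/f)|∂Z/∂n|:
V_g = 9.81 × 2.05×10⁻⁴ / 1.25×10⁻⁴ = 16.1 m/s
Converting: 16.1 m/s × 1.944 = 31.4 knots

31.4 knots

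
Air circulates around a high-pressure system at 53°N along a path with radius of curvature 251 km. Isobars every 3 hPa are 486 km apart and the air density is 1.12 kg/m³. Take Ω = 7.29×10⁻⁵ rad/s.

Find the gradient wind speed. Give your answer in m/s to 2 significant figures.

5.9 m/s

Coriolis parameter at 53°N:
f = 2Ω sin φ = 2 × 7.29×10⁻⁵ × sin 53° = 1.16×10⁻⁴ s⁻¹
Pressure gradient: |∂P/∂n| = 300 Pa / 486000 m = 6.17×10⁻⁴ Pa/m
Geostrophic speed: V_g = |∂P/∂n|/(fρ) = 6.17×10⁻⁴/(1.16×10⁻⁴ × 1.12) = 4.73 m/s
Around a high, pressure-gradient force acts outward with centrifugal, so Coriolis balances both:
fV = (1/ρ)|∂P/∂n| + V²/R  →  V² − fR·V + fR·V_g = 0
With fR = 1.16×10⁻⁴ × 251×10³ m = 29.2 m/s:
V = [fR − √((fR)² − 4 fR V_g)]/2 = [29.2 − √(29.2² − 4×29.2×4.73)]/2 = 5.94 m/s
Supergeostrophic (V > V_g = 4.73 m/s), as expected around a high.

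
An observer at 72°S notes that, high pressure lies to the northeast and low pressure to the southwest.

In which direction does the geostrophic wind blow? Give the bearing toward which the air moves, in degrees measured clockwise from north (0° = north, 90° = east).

135°

The pressure-gradient force points toward the southwest (bearing 225°).
Geostrophic balance: in the Southern Hemisphere the Coriolis force deflects motion to the left, so the geostrophic wind blows 90° to the left of the pressure-gradient force (low pressure on the right).
Rotating 225° by 90° counterclockwise gives 135° — the wind blows toward the southeast.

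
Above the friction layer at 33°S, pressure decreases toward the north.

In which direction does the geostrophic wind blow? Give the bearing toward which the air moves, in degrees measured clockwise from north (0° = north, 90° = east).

The pressure-gradient force points toward the north (bearing 000°).
Geostrophic balance: in the Southern Hemisphere the Coriolis force deflects motion to the left, so the geostrophic wind blows 90° to the left of the pressure-gradient force (low pressure on the right).
Rotating 000° by 90° counterclockwise gives 270° — the wind blows toward the west.

270°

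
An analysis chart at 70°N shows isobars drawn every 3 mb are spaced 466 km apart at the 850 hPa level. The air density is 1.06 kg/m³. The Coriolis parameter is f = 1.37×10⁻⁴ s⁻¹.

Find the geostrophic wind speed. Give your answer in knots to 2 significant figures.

8.6 knots

Pressure gradient: |∂P/∂n| = 300 Pa / 466000 m = 6.44×10⁻⁴ Pa/m
Geostrophic balance (pressure-gradient force = Coriolis force):
V_g = (1/(fρ)) |∂P/∂n| = 6.44×10⁻⁴ / (1.37×10⁻⁴ × 1.06) = 4.43 m/s
Converting: 4.43 m/s × 1.944 = 8.6 knots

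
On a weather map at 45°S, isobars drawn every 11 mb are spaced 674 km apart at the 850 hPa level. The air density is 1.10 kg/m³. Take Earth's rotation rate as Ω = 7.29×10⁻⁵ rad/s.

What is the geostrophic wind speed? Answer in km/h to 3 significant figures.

51.8 km/h

Coriolis parameter at 45°S:
f = 2Ω sin φ = 2 × 7.29×10⁻⁵ × sin 45° = 1.03×10⁻⁴ s⁻¹
Pressure gradient: |∂P/∂n| = 1100 Pa / 674000 m = 1.63×10⁻³ Pa/m
Geostrophic balance (pressure-gradient force = Coriolis force):
V_g = (1/(fρ)) |∂P/∂n| = 1.63×10⁻³ / (1.03×10⁻⁴ × 1.10) = 14.4 m/s
Converting: 14.4 m/s × 3.6 = 51.8 km/h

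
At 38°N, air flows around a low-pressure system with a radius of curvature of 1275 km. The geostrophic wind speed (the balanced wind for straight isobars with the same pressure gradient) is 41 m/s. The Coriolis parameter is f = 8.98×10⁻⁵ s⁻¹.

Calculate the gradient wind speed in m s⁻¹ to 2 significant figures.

Around a low, centrifugal force acts outward with Coriolis, so pressure-gradient force balances both:
(1/ρ)|∂P/∂n| = fV + V²/R  →  V² + fR·V − fR·V_g = 0
With fR = 8.98×10⁻⁵ × 1275×10³ m = 114 m/s:
V = [−fR + √((fR)² + 4 fR V_g)]/2 = [−114 + √(114² + 4×114×41)]/2 = 32 m/s
Subgeostrophic (V < V_g = 41 m/s), as expected around a low.

32 m s⁻¹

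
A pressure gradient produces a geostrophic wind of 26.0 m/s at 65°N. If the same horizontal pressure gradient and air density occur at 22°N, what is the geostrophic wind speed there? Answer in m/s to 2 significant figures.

With the same pressure gradient and density, V_g ∝ 1/f ∝ 1/sin φ.
V₂ = V₁ · sin φ₁ / sin φ₂ = 26.0 × sin 65° / sin 22°
V₂ = 26.0 × 0.9063/0.3746 = 63 m/s

63 m/s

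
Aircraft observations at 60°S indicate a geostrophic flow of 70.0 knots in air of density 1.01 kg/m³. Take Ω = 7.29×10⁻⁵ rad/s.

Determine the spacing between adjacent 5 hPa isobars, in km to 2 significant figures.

Coriolis parameter at 60°S:
f = 2Ω sin φ = 2 × 7.29×10⁻⁵ × sin 60° = 1.26×10⁻⁴ s⁻¹
Wind speed in SI: 70.0 knots = 36.0 m/s
Geostrophic balance rearranged: |∂P/∂n| = f ρ V_g
|∂P/∂n| = 1.26×10⁻⁴ × 1.01 × 36.0 = 4.59×10⁻³ Pa/m
Isobar spacing: Δn = ΔP/|∂P/∂n| = 500 Pa / 4.59×10⁻³ Pa/m = 108874 m ≈ 110 km

110 km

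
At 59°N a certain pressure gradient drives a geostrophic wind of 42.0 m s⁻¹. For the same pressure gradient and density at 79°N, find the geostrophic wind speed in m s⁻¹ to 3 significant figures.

With the same pressure gradient and density, V_g ∝ 1/f ∝ 1/sin φ.
V₂ = V₁ · sin φ₁ / sin φ₂ = 42.0 × sin 59° / sin 79°
V₂ = 42.0 × 0.8572/0.9816 = 36.7 m s⁻¹

36.7 m s⁻¹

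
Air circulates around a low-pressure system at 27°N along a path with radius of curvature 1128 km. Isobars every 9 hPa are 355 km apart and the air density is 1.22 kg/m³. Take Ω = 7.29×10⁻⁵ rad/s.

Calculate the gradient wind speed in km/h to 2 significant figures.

Coriolis parameter at 27°N:
f = 2Ω sin φ = 2 × 7.29×10⁻⁵ × sin 27° = 6.62×10⁻⁵ s⁻¹
Pressure gradient: |∂P/∂n| = 900 Pa / 355000 m = 2.54×10⁻³ Pa/m
Geostrophic speed: V_g = |∂P/∂n|/(fρ) = 2.54×10⁻³/(6.62×10⁻⁵ × 1.22) = 31.4 m/s
Around a low, centrifugal force acts outward with Coriolis, so pressure-gradient force balances both:
(1/ρ)|∂P/∂n| = fV + V²/R  →  V² + fR·V − fR·V_g = 0
With fR = 6.62×10⁻⁵ × 1128×10³ m = 74.7 m/s:
V = [−fR + √((fR)² + 4 fR V_g)]/2 = [−74.7 + √(74.7² + 4×74.7×31.4)]/2 = 23.8 m/s
Subgeostrophic (V < V_g = 31.4 m/s), as expected around a low.
Converting: 23.8 m/s × 3.6 = 86 km/h

86 km/h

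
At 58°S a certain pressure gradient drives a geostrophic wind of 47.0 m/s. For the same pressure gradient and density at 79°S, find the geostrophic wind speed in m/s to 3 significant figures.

With the same pressure gradient and density, V_g ∝ 1/f ∝ 1/sin φ.
V₂ = V₁ · sin φ₁ / sin φ₂ = 47.0 × sin 58° / sin 79°
V₂ = 47.0 × 0.8480/0.9816 = 40.6 m/s

40.6 m/s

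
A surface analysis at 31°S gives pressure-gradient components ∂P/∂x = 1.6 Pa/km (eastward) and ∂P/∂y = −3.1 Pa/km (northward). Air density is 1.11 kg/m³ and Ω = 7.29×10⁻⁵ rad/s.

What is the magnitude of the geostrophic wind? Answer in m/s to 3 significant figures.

41.9 m/s

Coriolis parameter at 31°S:
f = 2Ω sin φ = 2 × 7.29×10⁻⁵ × sin 31° = 7.51×10⁻⁵ s⁻¹
In the Southern Hemisphere f is negative: f = −7.51×10⁻⁵ s⁻¹.
Component geostrophic relations (x east, y north):
u_g = −(1/(fρ)) ∂P/∂y,  v_g = (1/(fρ)) ∂P/∂x
u_g = −(−3.1×10⁻³)/(−7.51×10⁻⁵ × 1.11) = −37.2 m/s;  v_g = (1.6×10⁻³)/(−7.51×10⁻⁵ × 1.11) = −19.2 m/s
|V_g| = √(u_g² + v_g²) = 41.9 m/s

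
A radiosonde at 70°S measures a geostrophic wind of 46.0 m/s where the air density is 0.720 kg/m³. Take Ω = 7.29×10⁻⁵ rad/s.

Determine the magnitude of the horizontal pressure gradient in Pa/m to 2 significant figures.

Coriolis parameter at 70°S:
f = 2Ω sin φ = 2 × 7.29×10⁻⁵ × sin 70° = 1.37×10⁻⁴ s⁻¹
Geostrophic balance rearranged: |∂P/∂n| = f ρ V_g
|∂P/∂n| = 1.37×10⁻⁴ × 0.720 × 46.0 = 4.54×10⁻³ Pa/m

4.5×10⁻³ Pa/m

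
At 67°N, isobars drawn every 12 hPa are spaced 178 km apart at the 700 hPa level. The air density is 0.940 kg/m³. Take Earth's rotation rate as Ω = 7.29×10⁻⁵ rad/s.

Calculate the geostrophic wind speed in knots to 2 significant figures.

Coriolis parameter at 67°N:
f = 2Ω sin φ = 2 × 7.29×10⁻⁵ × sin 67° = 1.34×10⁻⁴ s⁻¹
Pressure gradient: |∂P/∂n| = 1200 Pa / 178000 m = 6.74×10⁻³ Pa/m
Geostrophic balance (pressure-gradient force = Coriolis force):
V_g = (1/(fρ)) |∂P/∂n| = 6.74×10⁻³ / (1.34×10⁻⁴ × 0.940) = 53.4 m/s
Converting: 53.4 m/s × 1.944 = 100 knots

100 knots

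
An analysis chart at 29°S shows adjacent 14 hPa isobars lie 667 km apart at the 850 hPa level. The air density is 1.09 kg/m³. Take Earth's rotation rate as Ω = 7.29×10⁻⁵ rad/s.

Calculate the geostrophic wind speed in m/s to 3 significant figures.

Coriolis parameter at 29°S:
f = 2Ω sin φ = 2 × 7.29×10⁻⁵ × sin 29° = 7.07×10⁻⁵ s⁻¹
Pressure gradient: |∂P/∂n| = 1400 Pa / 667000 m = 2.10×10⁻³ Pa/m
Geostrophic balance (pressure-gradient force = Coriolis force):
V_g = (1/(fρ)) |∂P/∂n| = 2.10×10⁻³ / (7.07×10⁻⁵ × 1.09) = 27.2 m/s

27.2 m/s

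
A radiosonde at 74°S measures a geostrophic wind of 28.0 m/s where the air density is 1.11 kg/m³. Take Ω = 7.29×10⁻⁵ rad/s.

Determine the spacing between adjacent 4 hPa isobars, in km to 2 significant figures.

Coriolis parameter at 74°S:
f = 2Ω sin φ = 2 × 7.29×10⁻⁵ × sin 74° = 1.40×10⁻⁴ s⁻¹
Geostrophic balance rearranged: |∂P/∂n| = f ρ V_g
|∂P/∂n| = 1.40×10⁻⁴ × 1.11 × 28.0 = 4.36×10⁻³ Pa/m
Isobar spacing: Δn = ΔP/|∂P/∂n| = 400 Pa / 4.36×10⁻³ Pa/m = 91829 m ≈ 92 km

92 km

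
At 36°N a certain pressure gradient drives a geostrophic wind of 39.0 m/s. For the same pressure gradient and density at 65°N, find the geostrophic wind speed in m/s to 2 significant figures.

With the same pressure gradient and density, V_g ∝ 1/f ∝ 1/sin φ.
V₂ = V₁ · sin φ₁ / sin φ₂ = 39.0 × sin 36° / sin 65°
V₂ = 39.0 × 0.5878/0.9063 = 25 m/s

25 m/s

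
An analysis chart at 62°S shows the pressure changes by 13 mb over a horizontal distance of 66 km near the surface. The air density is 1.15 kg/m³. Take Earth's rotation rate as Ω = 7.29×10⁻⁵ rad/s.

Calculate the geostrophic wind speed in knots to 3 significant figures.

259 knots

Coriolis parameter at 62°S:
f = 2Ω sin φ = 2 × 7.29×10⁻⁵ × sin 62° = 1.29×10⁻⁴ s⁻¹
Pressure gradient: |∂P/∂n| = 1300 Pa / 66000 m = 1.97×10⁻² Pa/m
Geostrophic balance (pressure-gradient force = Coriolis force):
V_g = (1/(fρ)) |∂P/∂n| = 1.97×10⁻² / (1.29×10⁻⁴ × 1.15) = 133 m/s
Converting: 133 m/s × 1.944 = 259 knots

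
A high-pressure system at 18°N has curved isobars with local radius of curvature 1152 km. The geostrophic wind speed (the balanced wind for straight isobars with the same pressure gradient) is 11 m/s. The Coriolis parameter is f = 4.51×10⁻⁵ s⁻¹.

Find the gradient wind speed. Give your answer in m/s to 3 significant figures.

15.8 m/s

Around a high, pressure-gradient force acts outward with centrifugal, so Coriolis balances both:
fV = (1/ρ)|∂P/∂n| + V²/R  →  V² − fR·V + fR·V_g = 0
With fR = 4.51×10⁻⁵ × 1152×10³ m = 52.0 m/s:
V = [fR − √((fR)² − 4 fR V_g)]/2 = [52.0 − √(52.0² − 4×52.0×11)]/2 = 15.8 m/s
Supergeostrophic (V > V_g = 11 m/s), as expected around a high.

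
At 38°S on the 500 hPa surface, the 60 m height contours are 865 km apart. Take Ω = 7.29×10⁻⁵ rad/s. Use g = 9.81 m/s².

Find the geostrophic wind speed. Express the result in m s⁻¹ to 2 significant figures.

Coriolis parameter at 38°S:
f = 2Ω sin φ = 2 × 7.29×10⁻⁵ × sin 38° = 8.98×10⁻⁵ s⁻¹
Height gradient: |∂Z/∂n| = 60 m / 865000 m = 6.94×10⁻⁵
On a pressure surface, geostrophic balance gives V_g = (g/f)|∂Z/∂n|:
V_g = 9.81 × 6.94×10⁻⁵ / 8.98×10⁻⁵ = 7.58 m/s

7.6 m s⁻¹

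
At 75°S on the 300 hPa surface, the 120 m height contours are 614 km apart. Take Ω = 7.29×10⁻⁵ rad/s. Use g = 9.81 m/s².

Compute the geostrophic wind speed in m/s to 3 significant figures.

13.6 m/s

Coriolis parameter at 75°S:
f = 2Ω sin φ = 2 × 7.29×10⁻⁵ × sin 75° = 1.41×10⁻⁴ s⁻¹
Height gradient: |∂Z/∂n| = 120 m / 614000 m = 1.95×10⁻⁴
On a pressure surface, geostrophic balance gives V_g = (g/f)|∂Z/∂n|:
V_g = 9.81 × 1.95×10⁻⁴ / 1.41×10⁻⁴ = 13.6 m/s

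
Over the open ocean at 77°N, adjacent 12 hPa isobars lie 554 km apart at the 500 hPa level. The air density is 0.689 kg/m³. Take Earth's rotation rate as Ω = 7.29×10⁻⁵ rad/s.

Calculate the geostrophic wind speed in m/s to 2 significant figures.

Coriolis parameter at 77°N:
f = 2Ω sin φ = 2 × 7.29×10⁻⁵ × sin 77° = 1.42×10⁻⁴ s⁻¹
Pressure gradient: |∂P/∂n| = 1200 Pa / 554000 m = 2.17×10⁻³ Pa/m
Geostrophic balance (pressure-gradient force = Coriolis force):
V_g = (1/(fρ)) |∂P/∂n| = 2.17×10⁻³ / (1.42×10⁻⁴ × 0.689) = 22.1 m/s

22 m/s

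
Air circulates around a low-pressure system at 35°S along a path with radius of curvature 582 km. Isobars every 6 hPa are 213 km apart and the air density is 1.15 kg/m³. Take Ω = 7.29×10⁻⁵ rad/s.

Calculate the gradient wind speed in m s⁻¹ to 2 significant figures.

21 m s⁻¹

Coriolis parameter at 35°S:
f = 2Ω sin φ = 2 × 7.29×10⁻⁵ × sin 35° = 8.36×10⁻⁵ s⁻¹
Pressure gradient: |∂P/∂n| = 600 Pa / 213000 m = 2.82×10⁻³ Pa/m
Geostrophic speed: V_g = |∂P/∂n|/(fρ) = 2.82×10⁻³/(8.36×10⁻⁵ × 1.15) = 29.3 m/s
Around a low, centrifugal force acts outward with Coriolis, so pressure-gradient force balances both:
(1/ρ)|∂P/∂n| = fV + V²/R  →  V² + fR·V − fR·V_g = 0
With fR = 8.36×10⁻⁵ × 582×10³ m = 48.7 m/s:
V = [−fR + √((fR)² + 4 fR V_g)]/2 = [−48.7 + √(48.7² + 4×48.7×29.3)]/2 = 20.6 m/s
Subgeostrophic (V < V_g = 29.3 m/s), as expected around a low.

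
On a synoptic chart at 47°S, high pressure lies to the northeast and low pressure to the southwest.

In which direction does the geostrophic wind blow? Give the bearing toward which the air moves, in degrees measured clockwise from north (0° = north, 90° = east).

135°

The pressure-gradient force points toward the southwest (bearing 225°).
Geostrophic balance: in the Southern Hemisphere the Coriolis force deflects motion to the left, so the geostrophic wind blows 90° to the left of the pressure-gradient force (low pressure on the right).
Rotating 225° by 90° counterclockwise gives 135° — the wind blows toward the southeast.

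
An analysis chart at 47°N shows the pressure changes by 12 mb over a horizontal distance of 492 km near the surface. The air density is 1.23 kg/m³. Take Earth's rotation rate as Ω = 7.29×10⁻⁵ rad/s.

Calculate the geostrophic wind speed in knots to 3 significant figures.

36.1 knots

Coriolis parameter at 47°N:
f = 2Ω sin φ = 2 × 7.29×10⁻⁵ × sin 47° = 1.07×10⁻⁴ s⁻¹
Pressure gradient: |∂P/∂n| = 1200 Pa / 492000 m = 2.44×10⁻³ Pa/m
Geostrophic balance (pressure-gradient force = Coriolis force):
V_g = (1/(fρ)) |∂P/∂n| = 2.44×10⁻³ / (1.07×10⁻⁴ × 1.23) = 18.6 m/s
Converting: 18.6 m/s × 1.944 = 36.1 knots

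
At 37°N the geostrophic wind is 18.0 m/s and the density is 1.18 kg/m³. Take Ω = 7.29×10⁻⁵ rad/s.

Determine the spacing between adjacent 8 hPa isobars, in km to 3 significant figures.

Coriolis parameter at 37°N:
f = 2Ω sin φ = 2 × 7.29×10⁻⁵ × sin 37° = 8.77×10⁻⁵ s⁻¹
Geostrophic balance rearranged: |∂P/∂n| = f ρ V_g
|∂P/∂n| = 8.77×10⁻⁵ × 1.18 × 18.0 = 1.86×10⁻³ Pa/m
Isobar spacing: Δn = ΔP/|∂P/∂n| = 800 Pa / 1.86×10⁻³ Pa/m = 429255 m ≈ 429 km

429 km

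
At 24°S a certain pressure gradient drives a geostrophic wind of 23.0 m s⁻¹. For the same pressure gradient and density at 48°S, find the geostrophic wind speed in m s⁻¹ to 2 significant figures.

With the same pressure gradient and density, V_g ∝ 1/f ∝ 1/sin φ.
V₂ = V₁ · sin φ₁ / sin φ₂ = 23.0 × sin 24° / sin 48°
V₂ = 23.0 × 0.4067/0.7431 = 13 m s⁻¹

13 m s⁻¹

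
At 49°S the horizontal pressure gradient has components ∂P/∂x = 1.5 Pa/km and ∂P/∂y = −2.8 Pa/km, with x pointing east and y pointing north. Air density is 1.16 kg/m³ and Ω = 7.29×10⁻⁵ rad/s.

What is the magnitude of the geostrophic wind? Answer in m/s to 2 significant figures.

25 m/s

Coriolis parameter at 49°S:
f = 2Ω sin φ = 2 × 7.29×10⁻⁵ × sin 49° = 1.10×10⁻⁴ s⁻¹
In the Southern Hemisphere f is negative: f = −1.10×10⁻⁴ s⁻¹.
Component geostrophic relations (x east, y north):
u_g = −(1/(fρ)) ∂P/∂y,  v_g = (1/(fρ)) ∂P/∂x
u_g = −(−2.8×10⁻³)/(−1.10×10⁻⁴ × 1.16) = −21.9 m/s;  v_g = (1.5×10⁻³)/(−1.10×10⁻⁴ × 1.16) = −11.8 m/s
|V_g| = √(u_g² + v_g²) = 24.9 m/s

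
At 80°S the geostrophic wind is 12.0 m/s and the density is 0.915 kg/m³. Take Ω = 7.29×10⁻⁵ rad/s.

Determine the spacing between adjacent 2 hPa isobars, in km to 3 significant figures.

127 km

Coriolis parameter at 80°S:
f = 2Ω sin φ = 2 × 7.29×10⁻⁵ × sin 80° = 1.44×10⁻⁴ s⁻¹
Geostrophic balance rearranged: |∂P/∂n| = f ρ V_g
|∂P/∂n| = 1.44×10⁻⁴ × 0.915 × 12.0 = 1.58×10⁻³ Pa/m
Isobar spacing: Δn = ΔP/|∂P/∂n| = 200 Pa / 1.58×10⁻³ Pa/m = 126858 m ≈ 127 km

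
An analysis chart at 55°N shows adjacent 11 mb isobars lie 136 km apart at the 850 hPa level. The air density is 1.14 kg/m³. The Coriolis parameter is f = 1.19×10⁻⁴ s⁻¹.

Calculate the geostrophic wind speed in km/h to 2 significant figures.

210 km/h

Pressure gradient: |∂P/∂n| = 1100 Pa / 136000 m = 8.09×10⁻³ Pa/m
Geostrophic balance (pressure-gradient force = Coriolis force):
V_g = (1/(fρ)) |∂P/∂n| = 8.09×10⁻³ / (1.19×10⁻⁴ × 1.14) = 59.6 m/s
Converting: 59.6 m/s × 3.6 = 210 km/h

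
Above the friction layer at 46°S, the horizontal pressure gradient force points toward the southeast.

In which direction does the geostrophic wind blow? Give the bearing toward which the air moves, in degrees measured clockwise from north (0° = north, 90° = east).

045°

The pressure-gradient force points toward the southeast (bearing 135°).
Geostrophic balance: in the Southern Hemisphere the Coriolis force deflects motion to the left, so the geostrophic wind blows 90° to the left of the pressure-gradient force (low pressure on the right).
Rotating 135° by 90° counterclockwise gives 045° — the wind blows toward the northeast.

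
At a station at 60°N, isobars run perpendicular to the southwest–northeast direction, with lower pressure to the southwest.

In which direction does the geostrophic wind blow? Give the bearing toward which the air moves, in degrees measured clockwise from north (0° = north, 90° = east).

The pressure-gradient force points toward the southwest (bearing 225°).
Geostrophic balance: in the Northern Hemisphere the Coriolis force deflects motion to the right, so the geostrophic wind blows 90° to the right of the pressure-gradient force (low pressure on the left).
Rotating 225° by 90° clockwise gives 315° — the wind blows toward the northwest.

315°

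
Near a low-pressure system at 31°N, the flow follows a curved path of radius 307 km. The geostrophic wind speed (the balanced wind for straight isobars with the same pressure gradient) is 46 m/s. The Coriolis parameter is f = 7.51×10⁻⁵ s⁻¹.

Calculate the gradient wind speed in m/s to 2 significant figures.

Around a low, centrifugal force acts outward with Coriolis, so pressure-gradient force balances both:
(1/ρ)|∂P/∂n| = fV + V²/R  →  V² + fR·V − fR·V_g = 0
With fR = 7.51×10⁻⁵ × 307×10³ m = 23.1 m/s:
V = [−fR + √((fR)² + 4 fR V_g)]/2 = [−23.1 + √(23.1² + 4×23.1×46)]/2 = 23 m/s
Subgeostrophic (V < V_g = 46 m/s), as expected around a low.

23 m/s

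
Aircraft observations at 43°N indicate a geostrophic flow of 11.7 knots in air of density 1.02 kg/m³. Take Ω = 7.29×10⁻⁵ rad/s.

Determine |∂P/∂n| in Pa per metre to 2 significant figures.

Coriolis parameter at 43°N:
f = 2Ω sin φ = 2 × 7.29×10⁻⁵ × sin 43° = 9.94×10⁻⁵ s⁻¹
Wind speed in SI: 11.7 knots = 6.02 m/s
Geostrophic balance rearranged: |∂P/∂n| = f ρ V_g
|∂P/∂n| = 9.94×10⁻⁵ × 1.02 × 6.02 = 6.10×10⁻⁴ Pa/m

6.1×10⁻⁴ Pa/m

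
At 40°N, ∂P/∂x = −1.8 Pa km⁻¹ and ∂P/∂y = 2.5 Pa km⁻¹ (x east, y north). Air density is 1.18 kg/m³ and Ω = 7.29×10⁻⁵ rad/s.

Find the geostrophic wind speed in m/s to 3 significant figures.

Coriolis parameter at 40°N:
f = 2Ω sin φ = 2 × 7.29×10⁻⁵ × sin 40° = 9.37×10⁻⁵ s⁻¹
Component geostrophic relations (x east, y north):
u_g = −(1/(fρ)) ∂P/∂y,  v_g = (1/(fρ)) ∂P/∂x
u_g = −(2.5×10⁻³)/(9.37×10⁻⁵ × 1.18) = −22.6 m/s;  v_g = (−1.8×10⁻³)/(9.37×10⁻⁵ × 1.18) = −16.3 m/s
|V_g| = √(u_g² + v_g²) = 27.9 m/s

27.9 m/s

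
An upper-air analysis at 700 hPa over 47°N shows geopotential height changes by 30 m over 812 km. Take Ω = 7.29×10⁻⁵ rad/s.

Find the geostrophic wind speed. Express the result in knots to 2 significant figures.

6.6 knots

Coriolis parameter at 47°N:
f = 2Ω sin φ = 2 × 7.29×10⁻⁵ × sin 47° = 1.07×10⁻⁴ s⁻¹
Height gradient: |∂Z/∂n| = 30 m / 812000 m = 3.69×10⁻⁵
On a pressure surface, geostrophic balance gives V_g = (g/f)|∂Z/∂n|:
V_g = 9.81 × 3.69×10⁻⁵ / 1.07×10⁻⁴ = 3.40 m/s
Converting: 3.40 m/s × 1.944 = 6.6 knots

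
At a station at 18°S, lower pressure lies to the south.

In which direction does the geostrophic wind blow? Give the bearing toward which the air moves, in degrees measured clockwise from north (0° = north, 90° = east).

The pressure-gradient force points toward the south (bearing 180°).
Geostrophic balance: in the Southern Hemisphere the Coriolis force deflects motion to the left, so the geostrophic wind blows 90° to the left of the pressure-gradient force (low pressure on the right).
Rotating 180° by 90° counterclockwise gives 090° — the wind blows toward the east.

090°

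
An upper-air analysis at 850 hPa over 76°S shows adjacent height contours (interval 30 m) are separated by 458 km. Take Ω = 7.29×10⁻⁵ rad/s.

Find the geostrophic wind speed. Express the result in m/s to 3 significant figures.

Coriolis parameter at 76°S:
f = 2Ω sin φ = 2 × 7.29×10⁻⁵ × sin 76° = 1.41×10⁻⁴ s⁻¹
Height gradient: |∂Z/∂n| = 30 m / 458000 m = 6.55×10⁻⁵
On a pressure surface, geostrophic balance gives V_g = (g/f)|∂Z/∂n|:
V_g = 9.81 × 6.55×10⁻⁵ / 1.41×10⁻⁴ = 4.54 m/s

4.54 m/s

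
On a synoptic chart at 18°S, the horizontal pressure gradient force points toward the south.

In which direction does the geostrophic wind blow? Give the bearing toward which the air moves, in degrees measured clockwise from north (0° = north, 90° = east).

The pressure-gradient force points toward the south (bearing 180°).
Geostrophic balance: in the Southern Hemisphere the Coriolis force deflects motion to the left, so the geostrophic wind blows 90° to the left of the pressure-gradient force (low pressure on the right).
Rotating 180° by 90° counterclockwise gives 090° — the wind blows toward the east.

090°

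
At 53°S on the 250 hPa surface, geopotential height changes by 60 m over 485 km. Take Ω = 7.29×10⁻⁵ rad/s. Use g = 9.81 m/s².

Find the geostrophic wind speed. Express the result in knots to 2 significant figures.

Coriolis parameter at 53°S:
f = 2Ω sin φ = 2 × 7.29×10⁻⁵ × sin 53° = 1.16×10⁻⁴ s⁻¹
Height gradient: |∂Z/∂n| = 60 m / 485000 m = 1.24×10⁻⁴
On a pressure surface, geostrophic balance gives V_g = (g/f)|∂Z/∂n|:
V_g = 9.81 × 1.24×10⁻⁴ / 1.16×10⁻⁴ = 10.4 m/s
Converting: 10.4 m/s × 1.944 = 20 knots

20 knots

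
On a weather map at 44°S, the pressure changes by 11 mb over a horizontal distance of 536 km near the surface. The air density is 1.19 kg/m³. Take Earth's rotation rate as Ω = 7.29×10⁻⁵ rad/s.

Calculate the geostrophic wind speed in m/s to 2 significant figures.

Coriolis parameter at 44°S:
f = 2Ω sin φ = 2 × 7.29×10⁻⁵ × sin 44° = 1.01×10⁻⁴ s⁻¹
Pressure gradient: |∂P/∂n| = 1100 Pa / 536000 m = 2.05×10⁻³ Pa/m
Geostrophic balance (pressure-gradient force = Coriolis force):
V_g = (1/(fρ)) |∂P/∂n| = 2.05×10⁻³ / (1.01×10⁻⁴ × 1.19) = 17.0 m/s

17 m/s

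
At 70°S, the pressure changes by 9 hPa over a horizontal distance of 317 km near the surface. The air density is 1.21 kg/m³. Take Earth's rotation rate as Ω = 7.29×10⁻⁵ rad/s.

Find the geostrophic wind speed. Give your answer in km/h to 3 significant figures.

Coriolis parameter at 70°S:
f = 2Ω sin φ = 2 × 7.29×10⁻⁵ × sin 70° = 1.37×10⁻⁴ s⁻¹
Pressure gradient: |∂P/∂n| = 900 Pa / 317000 m = 2.84×10⁻³ Pa/m
Geostrophic balance (pressure-gradient force = Coriolis force):
V_g = (1/(fρ)) |∂P/∂n| = 2.84×10⁻³ / (1.37×10⁻⁴ × 1.21) = 17.1 m/s
Converting: 17.1 m/s × 3.6 = 61.7 km/h

61.7 km/h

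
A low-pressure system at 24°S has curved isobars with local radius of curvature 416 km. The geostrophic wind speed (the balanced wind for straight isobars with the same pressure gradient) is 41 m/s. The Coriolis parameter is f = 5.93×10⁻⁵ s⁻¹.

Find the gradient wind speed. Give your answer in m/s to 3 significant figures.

Around a low, centrifugal force acts outward with Coriolis, so pressure-gradient force balances both:
(1/ρ)|∂P/∂n| = fV + V²/R  →  V² + fR·V − fR·V_g = 0
With fR = 5.93×10⁻⁵ × 416×10³ m = 24.7 m/s:
V = [−fR + √((fR)² + 4 fR V_g)]/2 = [−24.7 + √(24.7² + 4×24.7×41)]/2 = 21.8 m/s
Subgeostrophic (V < V_g = 41 m/s), as expected around a low.

21.8 m/s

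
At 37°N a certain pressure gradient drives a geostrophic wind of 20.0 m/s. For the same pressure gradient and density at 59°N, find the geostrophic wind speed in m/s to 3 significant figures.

With the same pressure gradient and density, V_g ∝ 1/f ∝ 1/sin φ.
V₂ = V₁ · sin φ₁ / sin φ₂ = 20.0 × sin 37° / sin 59°
V₂ = 20.0 × 0.6018/0.8572 = 14.0 m/s

14.0 m/s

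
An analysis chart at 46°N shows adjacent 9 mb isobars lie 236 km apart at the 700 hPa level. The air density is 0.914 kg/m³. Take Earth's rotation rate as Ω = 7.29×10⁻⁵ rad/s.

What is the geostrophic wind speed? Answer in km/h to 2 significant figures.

140 km/h

Coriolis parameter at 46°N:
f = 2Ω sin φ = 2 × 7.29×10⁻⁵ × sin 46° = 1.05×10⁻⁴ s⁻¹
Pressure gradient: |∂P/∂n| = 900 Pa / 236000 m = 3.81×10⁻³ Pa/m
Geostrophic balance (pressure-gradient force = Coriolis force):
V_g = (1/(fρ)) |∂P/∂n| = 3.81×10⁻³ / (1.05×10⁻⁴ × 0.914) = 39.8 m/s
Converting: 39.8 m/s × 3.6 = 140 km/h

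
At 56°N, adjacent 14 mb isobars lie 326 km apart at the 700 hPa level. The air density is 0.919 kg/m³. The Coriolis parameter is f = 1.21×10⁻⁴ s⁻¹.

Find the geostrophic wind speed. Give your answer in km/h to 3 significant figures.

Pressure gradient: |∂P/∂n| = 1400 Pa / 326000 m = 4.29×10⁻³ Pa/m
Geostrophic balance (pressure-gradient force = Coriolis force):
V_g = (1/(fρ)) |∂P/∂n| = 4.29×10⁻³ / (1.21×10⁻⁴ × 0.919) = 38.6 m/s
Converting: 38.6 m/s × 3.6 = 139 km/h

139 km/h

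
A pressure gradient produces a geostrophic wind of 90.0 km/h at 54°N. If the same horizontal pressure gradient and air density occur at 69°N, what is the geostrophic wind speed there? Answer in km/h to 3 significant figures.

With the same pressure gradient and density, V_g ∝ 1/f ∝ 1/sin φ.
V₂ = V₁ · sin φ₁ / sin φ₂ = 90.0 × sin 54° / sin 69°
V₂ = 90.0 × 0.8090/0.9336 = 78.0 km/h

78.0 km/h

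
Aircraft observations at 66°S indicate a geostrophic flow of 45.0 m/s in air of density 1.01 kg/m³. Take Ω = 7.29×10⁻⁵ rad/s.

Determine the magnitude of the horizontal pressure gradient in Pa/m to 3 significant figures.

Coriolis parameter at 66°S:
f = 2Ω sin φ = 2 × 7.29×10⁻⁵ × sin 66° = 1.33×10⁻⁴ s⁻¹
Geostrophic balance rearranged: |∂P/∂n| = f ρ V_g
|∂P/∂n| = 1.33×10⁻⁴ × 1.01 × 45.0 = 6.05×10⁻³ Pa/m

6.05×10⁻³ Pa/m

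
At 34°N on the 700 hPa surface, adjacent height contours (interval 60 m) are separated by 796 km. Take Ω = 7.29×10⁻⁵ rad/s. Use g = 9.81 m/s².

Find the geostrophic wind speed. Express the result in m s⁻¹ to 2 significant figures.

Coriolis parameter at 34°N:
f = 2Ω sin φ = 2 × 7.29×10⁻⁵ × sin 34° = 8.15×10⁻⁵ s⁻¹
Height gradient: |∂Z/∂n| = 60 m / 796000 m = 7.54×10⁻⁵
On a pressure surface, geostrophic balance gives V_g = (g/f)|∂Z/∂n|:
V_g = 9.81 × 7.54×10⁻⁵ / 8.15×10⁻⁵ = 9.07 m/s

9.1 m s⁻¹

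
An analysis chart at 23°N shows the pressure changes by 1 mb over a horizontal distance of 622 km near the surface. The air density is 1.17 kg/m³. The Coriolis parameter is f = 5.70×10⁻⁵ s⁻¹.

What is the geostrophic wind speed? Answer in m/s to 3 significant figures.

Pressure gradient: |∂P/∂n| = 100 Pa / 622000 m = 1.61×10⁻⁴ Pa/m
Geostrophic balance (pressure-gradient force = Coriolis force):
V_g = (1/(fρ)) |∂P/∂n| = 1.61×10⁻⁴ / (5.70×10⁻⁵ × 1.17) = 2.41 m/s

2.41 m/s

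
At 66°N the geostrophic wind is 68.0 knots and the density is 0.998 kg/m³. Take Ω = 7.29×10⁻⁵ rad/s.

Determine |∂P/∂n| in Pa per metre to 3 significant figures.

Coriolis parameter at 66°N:
f = 2Ω sin φ = 2 × 7.29×10⁻⁵ × sin 66° = 1.33×10⁻⁴ s⁻¹
Wind speed in SI: 68.0 knots = 35.0 m/s
Geostrophic balance rearranged: |∂P/∂n| = f ρ V_g
|∂P/∂n| = 1.33×10⁻⁴ × 0.998 × 35.0 = 4.65×10⁻³ Pa/m

4.65×10⁻³ Pa/m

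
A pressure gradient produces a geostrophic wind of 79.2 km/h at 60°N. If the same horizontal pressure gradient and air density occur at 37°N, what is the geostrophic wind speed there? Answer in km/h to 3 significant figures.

With the same pressure gradient and density, V_g ∝ 1/f ∝ 1/sin φ.
V₂ = V₁ · sin φ₁ / sin φ₂ = 79.2 × sin 60° / sin 37°
V₂ = 79.2 × 0.8660/0.6018 = 114 km/h

114 km/h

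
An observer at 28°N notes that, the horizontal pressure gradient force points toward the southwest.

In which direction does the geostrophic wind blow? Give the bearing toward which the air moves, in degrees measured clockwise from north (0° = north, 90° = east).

315°

The pressure-gradient force points toward the southwest (bearing 225°).
Geostrophic balance: in the Northern Hemisphere the Coriolis force deflects motion to the right, so the geostrophic wind blows 90° to the right of the pressure-gradient force (low pressure on the left).
Rotating 225° by 90° clockwise gives 315° — the wind blows toward the northwest.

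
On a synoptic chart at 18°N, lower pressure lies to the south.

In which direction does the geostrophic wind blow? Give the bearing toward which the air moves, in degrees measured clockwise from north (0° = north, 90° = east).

The pressure-gradient force points toward the south (bearing 180°).
Geostrophic balance: in the Northern Hemisphere the Coriolis force deflects motion to the right, so the geostrophic wind blows 90° to the right of the pressure-gradient force (low pressure on the left).
Rotating 180° by 90° clockwise gives 270° — the wind blows toward the west.

270°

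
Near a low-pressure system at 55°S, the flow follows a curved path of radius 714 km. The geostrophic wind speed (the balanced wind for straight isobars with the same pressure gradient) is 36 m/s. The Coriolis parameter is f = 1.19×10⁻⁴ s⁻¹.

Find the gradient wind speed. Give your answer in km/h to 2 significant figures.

98 km/h

Around a low, centrifugal force acts outward with Coriolis, so pressure-gradient force balances both:
(1/ρ)|∂P/∂n| = fV + V²/R  →  V² + fR·V − fR·V_g = 0
With fR = 1.19×10⁻⁴ × 714×10³ m = 85.0 m/s:
V = [−fR + √((fR)² + 4 fR V_g)]/2 = [−85.0 + √(85.0² + 4×85.0×36)]/2 = 27.3 m/s
Subgeostrophic (V < V_g = 36 m/s), as expected around a low.
Converting: 27.3 m/s × 3.6 = 98 km/h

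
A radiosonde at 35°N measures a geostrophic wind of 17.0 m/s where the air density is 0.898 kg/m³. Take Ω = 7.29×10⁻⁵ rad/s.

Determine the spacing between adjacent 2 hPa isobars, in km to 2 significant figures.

Coriolis parameter at 35°N:
f = 2Ω sin φ = 2 × 7.29×10⁻⁵ × sin 35° = 8.36×10⁻⁵ s⁻¹
Geostrophic balance rearranged: |∂P/∂n| = f ρ V_g
|∂P/∂n| = 8.36×10⁻⁵ × 0.898 × 17.0 = 1.28×10⁻³ Pa/m
Isobar spacing: Δn = ΔP/|∂P/∂n| = 200 Pa / 1.28×10⁻³ Pa/m = 156659 m ≈ 160 km

160 km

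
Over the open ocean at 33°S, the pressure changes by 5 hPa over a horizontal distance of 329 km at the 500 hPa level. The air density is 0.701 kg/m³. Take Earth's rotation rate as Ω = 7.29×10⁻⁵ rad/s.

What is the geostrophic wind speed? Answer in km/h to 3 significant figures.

98.3 km/h

Coriolis parameter at 33°S:
f = 2Ω sin φ = 2 × 7.29×10⁻⁵ × sin 33° = 7.94×10⁻⁵ s⁻¹
Pressure gradient: |∂P/∂n| = 500 Pa / 329000 m = 1.52×10⁻³ Pa/m
Geostrophic balance (pressure-gradient force = Coriolis force):
V_g = (1/(fρ)) |∂P/∂n| = 1.52×10⁻³ / (7.94×10⁻⁵ × 0.701) = 27.3 m/s
Converting: 27.3 m/s × 3.6 = 98.3 km/h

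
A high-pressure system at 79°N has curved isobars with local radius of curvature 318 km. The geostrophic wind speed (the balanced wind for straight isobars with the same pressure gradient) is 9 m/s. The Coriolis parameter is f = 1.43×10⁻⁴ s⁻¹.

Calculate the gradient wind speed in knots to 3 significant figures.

Around a high, pressure-gradient force acts outward with centrifugal, so Coriolis balances both:
fV = (1/ρ)|∂P/∂n| + V²/R  →  V² − fR·V + fR·V_g = 0
With fR = 1.43×10⁻⁴ × 318×10³ m = 45.5 m/s:
V = [fR − √((fR)² − 4 fR V_g)]/2 = [45.5 − √(45.5² − 4×45.5×9)]/2 = 12.4 m/s
Supergeostrophic (V > V_g = 9 m/s), as expected around a high.
Converting: 12.4 m/s × 1.944 = 24.0 knots

24.0 knots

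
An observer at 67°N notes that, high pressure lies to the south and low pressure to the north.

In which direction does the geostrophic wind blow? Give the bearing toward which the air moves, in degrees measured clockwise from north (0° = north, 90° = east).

090°

The pressure-gradient force points toward the north (bearing 000°).
Geostrophic balance: in the Northern Hemisphere the Coriolis force deflects motion to the right, so the geostrophic wind blows 90° to the right of the pressure-gradient force (low pressure on the left).
Rotating 000° by 90° clockwise gives 090° — the wind blows toward the east.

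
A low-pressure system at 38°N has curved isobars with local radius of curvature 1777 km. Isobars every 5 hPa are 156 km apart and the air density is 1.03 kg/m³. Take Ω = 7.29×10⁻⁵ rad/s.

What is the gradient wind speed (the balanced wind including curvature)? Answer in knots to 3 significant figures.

Coriolis parameter at 38°N:
f = 2Ω sin φ = 2 × 7.29×10⁻⁵ × sin 38° = 8.98×10⁻⁵ s⁻¹
Pressure gradient: |∂P/∂n| = 500 Pa / 156000 m = 3.21×10⁻³ Pa/m
Geostrophic speed: V_g = |∂P/∂n|/(fρ) = 3.21×10⁻³/(8.98×10⁻⁵ × 1.03) = 34.7 m/s
Around a low, centrifugal force acts outward with Coriolis, so pressure-gradient force balances both:
(1/ρ)|∂P/∂n| = fV + V²/R  →  V² + fR·V − fR·V_g = 0
With fR = 8.98×10⁻⁵ × 1777×10³ m = 160 m/s:
V = [−fR + √((fR)² + 4 fR V_g)]/2 = [−160 + √(160² + 4×160×34.7)]/2 = 29.3 m/s
Subgeostrophic (V < V_g = 34.7 m/s), as expected around a low.
Converting: 29.3 m/s × 1.944 = 56.9 knots

56.9 knots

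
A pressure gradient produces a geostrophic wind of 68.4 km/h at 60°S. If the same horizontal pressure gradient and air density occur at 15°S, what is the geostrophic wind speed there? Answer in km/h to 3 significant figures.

With the same pressure gradient and density, V_g ∝ 1/f ∝ 1/sin φ.
V₂ = V₁ · sin φ₁ / sin φ₂ = 68.4 × sin 60° / sin 15°
V₂ = 68.4 × 0.8660/0.2588 = 229 km/h

229 km/h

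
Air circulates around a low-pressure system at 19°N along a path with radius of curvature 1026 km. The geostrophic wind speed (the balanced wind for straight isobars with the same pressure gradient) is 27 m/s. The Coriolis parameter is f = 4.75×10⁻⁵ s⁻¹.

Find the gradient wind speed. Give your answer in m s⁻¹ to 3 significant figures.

Around a low, centrifugal force acts outward with Coriolis, so pressure-gradient force balances both:
(1/ρ)|∂P/∂n| = fV + V²/R  →  V² + fR·V − fR·V_g = 0
With fR = 4.75×10⁻⁵ × 1026×10³ m = 48.7 m/s:
V = [−fR + √((fR)² + 4 fR V_g)]/2 = [−48.7 + √(48.7² + 4×48.7×27)]/2 = 19.3 m/s
Subgeostrophic (V < V_g = 27 m/s), as expected around a low.

19.3 m s⁻¹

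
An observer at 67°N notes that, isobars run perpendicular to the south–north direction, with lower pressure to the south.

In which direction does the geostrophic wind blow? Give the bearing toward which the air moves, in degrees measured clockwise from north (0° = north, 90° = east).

The pressure-gradient force points toward the south (bearing 180°).
Geostrophic balance: in the Northern Hemisphere the Coriolis force deflects motion to the right, so the geostrophic wind blows 90° to the right of the pressure-gradient force (low pressure on the left).
Rotating 180° by 90° clockwise gives 270° — the wind blows toward the west.

270°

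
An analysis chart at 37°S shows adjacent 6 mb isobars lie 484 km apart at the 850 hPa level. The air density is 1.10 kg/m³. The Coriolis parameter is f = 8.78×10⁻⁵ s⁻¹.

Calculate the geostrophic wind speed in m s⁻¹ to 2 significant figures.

Pressure gradient: |∂P/∂n| = 600 Pa / 484000 m = 1.24×10⁻³ Pa/m
Geostrophic balance (pressure-gradient force = Coriolis force):
V_g = (1/(fρ)) |∂P/∂n| = 1.24×10⁻³ / (8.78×10⁻⁵ × 1.10) = 12.8 m/s

13 m s⁻¹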